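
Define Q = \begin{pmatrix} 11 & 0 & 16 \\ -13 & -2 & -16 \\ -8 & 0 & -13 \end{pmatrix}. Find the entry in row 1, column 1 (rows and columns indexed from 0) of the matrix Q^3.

-8

Characteristic polynomial: s^3 + 4s^2 - 11s - 30 = (s - 3)(s + 2)(s + 5), so the eigenvalues are -5, -2, 3.
s=3: eigenvector (2, -2, -1).
s=-2: eigenvector (0, 1, 0).
s=-5: eigenvector (-1, 1, 1).
P = [[2, 0, -1], [-2, 1, 1], [-1, 0, 1]], D = diag(3, -2, -5), P⁻¹ = [[1, 0, 1], [1, 1, 0], [1, 0, 2]].
Q³ = P·diag(27, -8, -125)·P⁻¹ = [[179, 0, 304], [-187, -8, -304], [-152, 0, -277]].
The requested entry is -8.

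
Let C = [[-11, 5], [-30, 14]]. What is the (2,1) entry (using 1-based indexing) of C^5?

Characteristic polynomial: s^2 - 3s - 4 = (s - 4)(s + 1), so the eigenvalues are -1, 4.
s=-1: eigenvector (1, 2).
s=4: eigenvector (1, 3).
P = [[1, 1], [2, 3]], D = diag(-1, 4), P⁻¹ = [[3, -1], [-2, 1]].
C⁵ = P·diag(-1, 1024)·P⁻¹ = [[-2051, 1025], [-6150, 3074]].
The requested entry is -6150.

-6150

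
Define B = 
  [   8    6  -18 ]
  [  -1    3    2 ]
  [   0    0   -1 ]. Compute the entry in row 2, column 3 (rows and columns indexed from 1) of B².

22

Characteristic polynomial: μ^3 - 10μ^2 + 19μ + 30 = (μ - 6)(μ - 5)(μ + 1), so the eigenvalues are -1, 5, 6.
μ=5: eigenvector (-2, 1, 0).
μ=6: eigenvector (3, -1, 0).
μ=-1: eigenvector (2, 0, 1).
P = [[-2, 3, 2], [1, -1, 0], [0, 0, 1]], D = diag(5, 6, -1), P⁻¹ = [[1, 3, -2], [1, 2, -2], [0, 0, 1]].
B² = P·diag(25, 36, 1)·P⁻¹ = [[58, 66, -114], [-11, 3, 22], [0, 0, 1]].
The requested entry is 22.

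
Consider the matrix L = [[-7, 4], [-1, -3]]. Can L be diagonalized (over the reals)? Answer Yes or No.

No

Characteristic polynomial: p(μ) = μ^2 + 10μ + 25 = (μ + 5)^2.
μ = -5 has algebraic multiplicity 2; rank(L + 5I) = 1, so geometric multiplicity = 1.
Geometric multiplicity < algebraic multiplicity, so L is not diagonalizable.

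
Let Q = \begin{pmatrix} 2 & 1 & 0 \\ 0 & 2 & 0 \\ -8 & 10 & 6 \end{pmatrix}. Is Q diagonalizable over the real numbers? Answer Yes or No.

No

Characteristic polynomial: p(μ) = μ^3 - 10μ^2 + 28μ - 24 = (μ - 6)(μ - 2)^2.
μ = 2 has algebraic multiplicity 2; rank(Q − 2I) = 2, so geometric multiplicity = 1.
Geometric multiplicity < algebraic multiplicity, so Q is not diagonalizable.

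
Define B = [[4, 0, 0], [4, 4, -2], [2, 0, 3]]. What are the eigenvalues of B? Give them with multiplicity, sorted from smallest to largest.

3, 4, 4

Characteristic polynomial: p(μ) = μ^3 - 11μ^2 + 40μ - 48 = (μ - 4)^2(μ - 3).
Roots (with multiplicity): 3, 4, 4.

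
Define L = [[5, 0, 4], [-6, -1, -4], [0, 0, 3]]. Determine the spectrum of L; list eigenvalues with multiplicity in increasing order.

-1, 3, 5

Characteristic polynomial: p(t) = t^3 - 7t^2 + 7t + 15 = (t - 5)(t - 3)(t + 1).
Roots (with multiplicity): -1, 3, 5.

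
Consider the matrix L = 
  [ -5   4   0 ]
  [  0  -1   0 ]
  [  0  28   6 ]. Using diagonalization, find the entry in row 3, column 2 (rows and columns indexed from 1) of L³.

868

Characteristic polynomial: λ^3 - 31λ - 30 = (λ - 6)(λ + 1)(λ + 5), so the eigenvalues are -5, -1, 6.
λ=-5: eigenvector (1, 0, 0).
λ=-1: eigenvector (1, 1, -4).
λ=6: eigenvector (0, 0, 1).
P = [[1, 1, 0], [0, 1, 0], [0, -4, 1]], D = diag(-5, -1, 6), P⁻¹ = [[1, -1, 0], [0, 1, 0], [0, 4, 1]].
L³ = P·diag(-125, -1, 216)·P⁻¹ = [[-125, 124, 0], [0, -1, 0], [0, 868, 216]].
The requested entry is 868.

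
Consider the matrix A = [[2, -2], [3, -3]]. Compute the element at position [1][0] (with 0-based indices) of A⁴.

-3

Characteristic polynomial: s^2 + s = s(s + 1), so the eigenvalues are -1, 0.
s=0: eigenvector (1, 1).
s=-1: eigenvector (2, 3).
P = [[1, 2], [1, 3]], D = diag(0, -1), P⁻¹ = [[3, -2], [-1, 1]].
A⁴ = P·diag(0, 1)·P⁻¹ = [[-2, 2], [-3, 3]].
The requested entry is -3.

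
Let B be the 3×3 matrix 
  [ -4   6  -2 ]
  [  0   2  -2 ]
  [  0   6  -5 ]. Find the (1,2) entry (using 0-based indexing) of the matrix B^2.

Characteristic polynomial: μ^3 + 7μ^2 + 14μ + 8 = (μ + 1)(μ + 2)(μ + 4), so the eigenvalues are -4, -2, -1.
μ=-4: eigenvector (1, 0, 0).
μ=-2: eigenvector (1, 1, 2).
μ=-1: eigenvector (-2, -2, -3).
P = [[1, 1, -2], [0, 1, -2], [0, 2, -3]], D = diag(-4, -2, -1), P⁻¹ = [[1, -1, 0], [0, -3, 2], [0, -2, 1]].
B² = P·diag(16, 4, 1)·P⁻¹ = [[16, -24, 6], [0, -8, 6], [0, -18, 13]].
The requested entry is 6.

6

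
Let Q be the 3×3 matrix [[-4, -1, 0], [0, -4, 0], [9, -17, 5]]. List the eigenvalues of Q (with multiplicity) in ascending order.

-4, -4, 5

Characteristic polynomial: p(μ) = μ^3 + 3μ^2 - 24μ - 80 = (μ - 5)(μ + 4)^2.
Roots (with multiplicity): -4, -4, 5.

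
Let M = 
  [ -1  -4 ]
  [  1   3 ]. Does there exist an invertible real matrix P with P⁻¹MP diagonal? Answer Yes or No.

No

Characteristic polynomial: p(μ) = μ^2 - 2μ + 1 = (μ - 1)^2.
μ = 1 has algebraic multiplicity 2; rank(M − 1I) = 1, so geometric multiplicity = 1.
Geometric multiplicity < algebraic multiplicity, so M is not diagonalizable.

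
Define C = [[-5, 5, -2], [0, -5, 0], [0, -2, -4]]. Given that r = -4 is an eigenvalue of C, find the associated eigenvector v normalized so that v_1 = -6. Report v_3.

C + 4I = [[-1, 5, -2], [0, -1, 0], [0, -2, 0]].
Solving (C + 4I)v = 0 gives the eigenspace spanned by (-6, 0, 3).
With v_1 = -6, v = (-6, 0, 3), so v_3 = 3.

3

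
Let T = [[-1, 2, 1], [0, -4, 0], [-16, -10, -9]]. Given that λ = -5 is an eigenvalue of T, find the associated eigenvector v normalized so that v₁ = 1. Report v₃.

T + 5I = [[4, 2, 1], [0, 1, 0], [-16, -10, -4]].
Solving (T + 5I)v = 0 gives the eigenspace spanned by (1, 0, -4).
With v₁ = 1, v = (1, 0, -4), so v₃ = -4.

-4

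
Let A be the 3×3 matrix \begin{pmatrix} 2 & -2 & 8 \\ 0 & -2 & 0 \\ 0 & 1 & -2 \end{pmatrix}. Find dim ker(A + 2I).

1

A + 2I = [[4, -2, 8], [0, 0, 0], [0, 1, 0]].
This matrix has rank 2, so its null space has dimension 3 − 2 = 1.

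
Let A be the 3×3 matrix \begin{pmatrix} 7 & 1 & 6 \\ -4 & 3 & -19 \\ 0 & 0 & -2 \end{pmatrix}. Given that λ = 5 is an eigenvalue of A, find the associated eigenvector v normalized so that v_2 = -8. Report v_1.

4

A − 5I = [[2, 1, 6], [-4, -2, -19], [0, 0, -7]].
Solving (A − 5I)v = 0 gives the eigenspace spanned by (4, -8, 0).
With v_2 = -8, v = (4, -8, 0), so v_1 = 4.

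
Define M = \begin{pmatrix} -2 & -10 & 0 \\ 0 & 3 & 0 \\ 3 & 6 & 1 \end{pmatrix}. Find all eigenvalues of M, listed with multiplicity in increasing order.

Characteristic polynomial: p(μ) = μ^3 - 2μ^2 - 5μ + 6 = (μ - 3)(μ - 1)(μ + 2).
Roots (with multiplicity): -2, 1, 3.

-2, 1, 3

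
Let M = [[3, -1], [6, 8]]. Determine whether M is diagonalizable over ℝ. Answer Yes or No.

Yes

Characteristic polynomial: p(λ) = λ^2 - 11λ + 30 = (λ - 6)(λ - 5).
All 2 eigenvalues are distinct, so M is diagonalizable.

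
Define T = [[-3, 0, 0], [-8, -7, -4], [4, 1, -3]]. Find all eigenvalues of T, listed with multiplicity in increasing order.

Characteristic polynomial: p(μ) = μ^3 + 13μ^2 + 55μ + 75 = (μ + 3)(μ + 5)^2.
Roots (with multiplicity): -5, -5, -3.

-5, -5, -3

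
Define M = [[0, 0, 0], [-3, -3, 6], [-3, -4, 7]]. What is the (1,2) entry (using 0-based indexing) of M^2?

24

Characteristic polynomial: s^3 - 4s^2 + 3s = s(s - 3)(s - 1), so the eigenvalues are 0, 1, 3.
s=0: eigenvector (1, 1, 1).
s=1: eigenvector (0, 3, 2).
s=3: eigenvector (0, 1, 1).
P = [[1, 0, 0], [1, 3, 1], [1, 2, 1]], D = diag(0, 1, 3), P⁻¹ = [[1, 0, 0], [0, 1, -1], [-1, -2, 3]].
M² = P·diag(0, 1, 9)·P⁻¹ = [[0, 0, 0], [-9, -15, 24], [-9, -16, 25]].
The requested entry is 24.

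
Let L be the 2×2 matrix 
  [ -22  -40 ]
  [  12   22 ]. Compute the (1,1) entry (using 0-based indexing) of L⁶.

Characteristic polynomial: λ^2 - 4 = (λ - 2)(λ + 2), so the eigenvalues are -2, 2.
λ=2: eigenvector (5, -3).
λ=-2: eigenvector (2, -1).
P = [[5, 2], [-3, -1]], D = diag(2, -2), P⁻¹ = [[-1, -2], [3, 5]].
L⁶ = P·diag(64, 64)·P⁻¹ = [[64, 0], [0, 64]].
The requested entry is 64.

64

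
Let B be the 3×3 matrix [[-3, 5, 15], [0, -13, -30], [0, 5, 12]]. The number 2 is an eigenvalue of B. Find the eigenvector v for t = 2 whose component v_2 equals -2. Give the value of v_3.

1

B − 2I = [[-5, 5, 15], [0, -15, -30], [0, 5, 10]].
Solving (B − 2I)v = 0 gives the eigenspace spanned by (1, -2, 1).
With v_2 = -2, v = (1, -2, 1), so v_3 = 1.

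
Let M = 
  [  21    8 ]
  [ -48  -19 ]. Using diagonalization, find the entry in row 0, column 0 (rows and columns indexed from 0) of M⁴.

1713

Characteristic polynomial: λ^2 - 2λ - 15 = (λ - 5)(λ + 3), so the eigenvalues are -3, 5.
λ=-3: eigenvector (-1, 3).
λ=5: eigenvector (1, -2).
P = [[-1, 1], [3, -2]], D = diag(-3, 5), P⁻¹ = [[2, 1], [3, 1]].
M⁴ = P·diag(81, 625)·P⁻¹ = [[1713, 544], [-3264, -1007]].
The requested entry is 1713.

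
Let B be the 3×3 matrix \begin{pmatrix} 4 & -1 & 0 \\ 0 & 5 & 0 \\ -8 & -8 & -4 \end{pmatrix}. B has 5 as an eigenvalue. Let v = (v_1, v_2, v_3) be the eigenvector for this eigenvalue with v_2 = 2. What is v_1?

-2

B − 5I = [[-1, -1, 0], [0, 0, 0], [-8, -8, -9]].
Solving (B − 5I)v = 0 gives the eigenspace spanned by (-2, 2, 0).
With v_2 = 2, v = (-2, 2, 0), so v_1 = -2.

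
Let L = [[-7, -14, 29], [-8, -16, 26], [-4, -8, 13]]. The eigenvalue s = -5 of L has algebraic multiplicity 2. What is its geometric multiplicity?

L + 5I = [[-2, -14, 29], [-8, -11, 26], [-4, -8, 18]].
This matrix has rank 2, so its null space has dimension 3 − 2 = 1.

1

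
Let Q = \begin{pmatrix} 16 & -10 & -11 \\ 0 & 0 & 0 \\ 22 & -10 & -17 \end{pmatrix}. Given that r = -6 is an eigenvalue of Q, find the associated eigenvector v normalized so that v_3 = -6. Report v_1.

Q + 6I = [[22, -10, -11], [0, 6, 0], [22, -10, -11]].
Solving (Q + 6I)v = 0 gives the eigenspace spanned by (-3, 0, -6).
With v_3 = -6, v = (-3, 0, -6), so v_1 = -3.

-3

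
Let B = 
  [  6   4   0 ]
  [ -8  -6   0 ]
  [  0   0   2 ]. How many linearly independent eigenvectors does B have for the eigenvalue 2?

B − 2I = [[4, 4, 0], [-8, -8, 0], [0, 0, 0]].
This matrix has rank 1, so its null space has dimension 3 − 1 = 2.

2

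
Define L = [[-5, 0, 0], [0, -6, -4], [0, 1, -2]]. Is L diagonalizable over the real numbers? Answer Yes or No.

Characteristic polynomial: p(s) = s^3 + 13s^2 + 56s + 80 = (s + 4)^2(s + 5).
s = -4 has algebraic multiplicity 2; rank(L + 4I) = 2, so geometric multiplicity = 1.
Geometric multiplicity < algebraic multiplicity, so L is not diagonalizable.

No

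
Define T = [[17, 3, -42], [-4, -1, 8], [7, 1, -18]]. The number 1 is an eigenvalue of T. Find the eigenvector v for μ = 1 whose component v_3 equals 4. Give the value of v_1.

12

T − 1I = [[16, 3, -42], [-4, -2, 8], [7, 1, -19]].
Solving (T − 1I)v = 0 gives the eigenspace spanned by (12, -8, 4).
With v_3 = 4, v = (12, -8, 4), so v_1 = 12.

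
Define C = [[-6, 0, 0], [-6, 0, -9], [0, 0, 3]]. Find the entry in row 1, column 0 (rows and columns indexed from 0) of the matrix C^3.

Characteristic polynomial: μ^3 + 3μ^2 - 18μ = μ(μ - 3)(μ + 6), so the eigenvalues are -6, 0, 3.
μ=3: eigenvector (0, -3, 1).
μ=0: eigenvector (0, 1, 0).
μ=-6: eigenvector (1, 1, 0).
P = [[0, 0, 1], [-3, 1, 1], [1, 0, 0]], D = diag(3, 0, -6), P⁻¹ = [[0, 0, 1], [-1, 1, 3], [1, 0, 0]].
C³ = P·diag(27, 0, -216)·P⁻¹ = [[-216, 0, 0], [-216, 0, -81], [0, 0, 27]].
The requested entry is -216.

-216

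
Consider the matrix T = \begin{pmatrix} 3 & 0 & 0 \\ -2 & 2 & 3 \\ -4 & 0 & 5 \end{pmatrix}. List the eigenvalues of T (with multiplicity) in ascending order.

2, 3, 5

Characteristic polynomial: p(r) = r^3 - 10r^2 + 31r - 30 = (r - 5)(r - 3)(r - 2).
Roots (with multiplicity): 2, 3, 5.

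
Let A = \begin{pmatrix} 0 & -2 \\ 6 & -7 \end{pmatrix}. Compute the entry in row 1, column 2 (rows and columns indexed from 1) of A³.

Characteristic polynomial: μ^2 + 7μ + 12 = (μ + 3)(μ + 4), so the eigenvalues are -4, -3.
μ=-3: eigenvector (-2, -3).
μ=-4: eigenvector (1, 2).
P = [[-2, 1], [-3, 2]], D = diag(-3, -4), P⁻¹ = [[-2, 1], [-3, 2]].
A³ = P·diag(-27, -64)·P⁻¹ = [[84, -74], [222, -175]].
The requested entry is -74.

-74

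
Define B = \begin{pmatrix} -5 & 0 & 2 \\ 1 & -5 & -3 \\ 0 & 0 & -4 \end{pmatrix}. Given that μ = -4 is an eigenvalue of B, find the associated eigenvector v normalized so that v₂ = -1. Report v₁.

B + 4I = [[-1, 0, 2], [1, -1, -3], [0, 0, 0]].
Solving (B + 4I)v = 0 gives the eigenspace spanned by (2, -1, 1).
With v₂ = -1, v = (2, -1, 1), so v₁ = 2.

2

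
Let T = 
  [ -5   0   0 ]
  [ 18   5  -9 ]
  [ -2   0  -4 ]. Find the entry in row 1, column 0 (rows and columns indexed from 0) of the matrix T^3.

Characteristic polynomial: r^3 + 4r^2 - 25r - 100 = (r - 5)(r + 4)(r + 5), so the eigenvalues are -5, -4, 5.
r=-5: eigenvector (1, 0, 2).
r=5: eigenvector (0, 1, 0).
r=-4: eigenvector (0, 1, 1).
P = [[1, 0, 0], [0, 1, 1], [2, 0, 1]], D = diag(-5, 5, -4), P⁻¹ = [[1, 0, 0], [2, 1, -1], [-2, 0, 1]].
T³ = P·diag(-125, 125, -64)·P⁻¹ = [[-125, 0, 0], [378, 125, -189], [-122, 0, -64]].
The requested entry is 378.

378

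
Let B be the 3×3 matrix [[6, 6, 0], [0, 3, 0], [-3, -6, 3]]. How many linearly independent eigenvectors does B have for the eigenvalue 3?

2

B − 3I = [[3, 6, 0], [0, 0, 0], [-3, -6, 0]].
This matrix has rank 1, so its null space has dimension 3 − 1 = 2.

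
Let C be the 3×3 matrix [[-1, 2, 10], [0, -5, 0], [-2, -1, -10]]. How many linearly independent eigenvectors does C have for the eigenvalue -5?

2

C + 5I = [[4, 2, 10], [0, 0, 0], [-2, -1, -5]].
This matrix has rank 1, so its null space has dimension 3 − 1 = 2.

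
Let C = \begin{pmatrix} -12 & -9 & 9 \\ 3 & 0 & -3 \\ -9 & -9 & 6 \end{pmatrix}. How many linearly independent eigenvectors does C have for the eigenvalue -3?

C + 3I = [[-9, -9, 9], [3, 3, -3], [-9, -9, 9]].
This matrix has rank 1, so its null space has dimension 3 − 1 = 2.

2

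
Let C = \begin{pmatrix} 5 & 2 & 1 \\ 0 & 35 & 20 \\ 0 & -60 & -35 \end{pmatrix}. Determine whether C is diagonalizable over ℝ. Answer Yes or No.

No

Characteristic polynomial: p(t) = t^3 - 5t^2 - 25t + 125 = (t - 5)^2(t + 5).
t = 5 has algebraic multiplicity 2; rank(C − 5I) = 2, so geometric multiplicity = 1.
Geometric multiplicity < algebraic multiplicity, so C is not diagonalizable.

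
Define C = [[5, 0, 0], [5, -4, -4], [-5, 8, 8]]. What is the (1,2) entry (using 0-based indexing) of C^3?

-64

Characteristic polynomial: r^3 - 9r^2 + 20r = r(r - 5)(r - 4), so the eigenvalues are 0, 4, 5.
r=5: eigenvector (1, 1, -1).
r=4: eigenvector (0, -1, 2).
r=0: eigenvector (0, -1, 1).
P = [[1, 0, 0], [1, -1, -1], [-1, 2, 1]], D = diag(5, 4, 0), P⁻¹ = [[1, 0, 0], [0, 1, 1], [1, -2, -1]].
C³ = P·diag(125, 64, 0)·P⁻¹ = [[125, 0, 0], [125, -64, -64], [-125, 128, 128]].
The requested entry is -64.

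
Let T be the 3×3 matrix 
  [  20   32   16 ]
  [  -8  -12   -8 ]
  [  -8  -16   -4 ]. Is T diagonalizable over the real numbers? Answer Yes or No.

Yes

Characteristic polynomial: p(λ) = λ^3 - 4λ^2 - 16λ + 64 = (λ - 4)^2(λ + 4).
λ = 4 has algebraic multiplicity 2; rank(T − 4I) = 1, so geometric multiplicity = 2.
Every eigenvalue has geometric = algebraic multiplicity, so T is diagonalizable.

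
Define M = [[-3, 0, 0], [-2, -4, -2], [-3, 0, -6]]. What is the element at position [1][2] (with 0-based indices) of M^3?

-152

Characteristic polynomial: μ^3 + 13μ^2 + 54μ + 72 = (μ + 3)(μ + 4)(μ + 6), so the eigenvalues are -6, -4, -3.
μ=-3: eigenvector (-1, 0, 1).
μ=-4: eigenvector (0, 1, 0).
μ=-6: eigenvector (0, 1, 1).
P = [[-1, 0, 0], [0, 1, 1], [1, 0, 1]], D = diag(-3, -4, -6), P⁻¹ = [[-1, 0, 0], [-1, 1, -1], [1, 0, 1]].
M³ = P·diag(-27, -64, -216)·P⁻¹ = [[-27, 0, 0], [-152, -64, -152], [-189, 0, -216]].
The requested entry is -152.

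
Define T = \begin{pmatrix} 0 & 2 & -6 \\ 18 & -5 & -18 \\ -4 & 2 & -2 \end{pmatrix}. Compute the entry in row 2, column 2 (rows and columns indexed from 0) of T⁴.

Characteristic polynomial: μ^3 + 7μ^2 - 14μ - 120 = (μ - 4)(μ + 5)(μ + 6), so the eigenvalues are -6, -5, 4.
μ=-6: eigenvector (1, 0, 1).
μ=-5: eigenvector (2, 1, 2).
μ=4: eigenvector (1, 2, 0).
P = [[1, 2, 1], [0, 1, 2], [1, 2, 0]], D = diag(-6, -5, 4), P⁻¹ = [[4, -2, -3], [-2, 1, 2], [1, 0, -1]].
T⁴ = P·diag(1296, 625, 256)·P⁻¹ = [[2940, -1342, -1644], [-738, 625, 738], [2684, -1342, -1388]].
The requested entry is -1388.

-1388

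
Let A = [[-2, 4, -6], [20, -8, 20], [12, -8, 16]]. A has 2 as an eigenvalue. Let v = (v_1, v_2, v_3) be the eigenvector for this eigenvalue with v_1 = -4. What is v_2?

8

A − 2I = [[-4, 4, -6], [20, -10, 20], [12, -8, 14]].
Solving (A − 2I)v = 0 gives the eigenspace spanned by (-4, 8, 8).
With v_1 = -4, v = (-4, 8, 8), so v_2 = 8.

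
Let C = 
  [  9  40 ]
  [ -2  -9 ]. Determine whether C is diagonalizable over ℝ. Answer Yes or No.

Characteristic polynomial: p(r) = r^2 - 1 = (r - 1)(r + 1).
All 2 eigenvalues are distinct, so C is diagonalizable.

Yes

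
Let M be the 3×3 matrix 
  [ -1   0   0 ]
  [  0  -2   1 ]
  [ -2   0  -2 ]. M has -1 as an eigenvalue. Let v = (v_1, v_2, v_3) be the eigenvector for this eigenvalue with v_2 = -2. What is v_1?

M + 1I = [[0, 0, 0], [0, -1, 1], [-2, 0, -1]].
Solving (M + 1I)v = 0 gives the eigenspace spanned by (1, -2, -2).
With v_2 = -2, v = (1, -2, -2), so v_1 = 1.

1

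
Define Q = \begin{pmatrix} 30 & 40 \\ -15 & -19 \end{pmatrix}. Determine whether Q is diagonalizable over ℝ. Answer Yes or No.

Characteristic polynomial: p(s) = s^2 - 11s + 30 = (s - 6)(s - 5).
All 2 eigenvalues are distinct, so Q is diagonalizable.

Yes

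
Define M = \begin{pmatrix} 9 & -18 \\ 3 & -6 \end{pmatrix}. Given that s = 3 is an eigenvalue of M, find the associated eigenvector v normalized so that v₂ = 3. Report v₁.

M − 3I = [[6, -18], [3, -9]].
Solving (M − 3I)v = 0 gives the eigenspace spanned by (9, 3).
With v₂ = 3, v = (9, 3), so v₁ = 9.

9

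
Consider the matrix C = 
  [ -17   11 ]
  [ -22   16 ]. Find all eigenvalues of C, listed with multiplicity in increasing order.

Characteristic polynomial: p(t) = t^2 + t - 30 = (t - 5)(t + 6).
Roots (with multiplicity): -6, 5.

-6, 5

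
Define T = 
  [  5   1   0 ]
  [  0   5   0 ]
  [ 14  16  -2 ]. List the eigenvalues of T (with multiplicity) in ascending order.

Characteristic polynomial: p(r) = r^3 - 8r^2 + 5r + 50 = (r - 5)^2(r + 2).
Roots (with multiplicity): -2, 5, 5.

-2, 5, 5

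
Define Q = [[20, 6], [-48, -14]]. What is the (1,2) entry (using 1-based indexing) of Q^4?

Characteristic polynomial: t^2 - 6t + 8 = (t - 4)(t - 2), so the eigenvalues are 2, 4.
t=2: eigenvector (1, -3).
t=4: eigenvector (3, -8).
P = [[1, 3], [-3, -8]], D = diag(2, 4), P⁻¹ = [[-8, -3], [3, 1]].
Q⁴ = P·diag(16, 256)·P⁻¹ = [[2176, 720], [-5760, -1904]].
The requested entry is 720.

720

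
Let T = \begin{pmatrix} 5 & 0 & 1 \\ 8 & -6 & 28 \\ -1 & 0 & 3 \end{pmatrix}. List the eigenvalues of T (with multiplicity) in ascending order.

-6, 4, 4

Characteristic polynomial: p(μ) = μ^3 - 2μ^2 - 32μ + 96 = (μ - 4)^2(μ + 6).
Roots (with multiplicity): -6, 4, 4.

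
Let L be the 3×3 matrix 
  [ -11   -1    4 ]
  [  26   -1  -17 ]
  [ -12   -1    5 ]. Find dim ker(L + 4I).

L + 4I = [[-7, -1, 4], [26, 3, -17], [-12, -1, 9]].
This matrix has rank 2, so its null space has dimension 3 − 2 = 1.

1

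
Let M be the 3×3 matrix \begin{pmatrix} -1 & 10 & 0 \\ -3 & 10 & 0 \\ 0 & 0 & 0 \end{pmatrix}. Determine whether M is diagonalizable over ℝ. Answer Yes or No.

Characteristic polynomial: p(λ) = λ^3 - 9λ^2 + 20λ = λ(λ - 5)(λ - 4).
All 3 eigenvalues are distinct, so M is diagonalizable.

Yes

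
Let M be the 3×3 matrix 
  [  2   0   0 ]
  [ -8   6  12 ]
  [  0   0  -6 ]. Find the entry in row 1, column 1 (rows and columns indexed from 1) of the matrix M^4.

Characteristic polynomial: s^3 - 2s^2 - 36s + 72 = (s - 6)(s - 2)(s + 6), so the eigenvalues are -6, 2, 6.
s=2: eigenvector (1, 2, 0).
s=6: eigenvector (0, 1, 0).
s=-6: eigenvector (0, -1, 1).
P = [[1, 0, 0], [2, 1, -1], [0, 0, 1]], D = diag(2, 6, -6), P⁻¹ = [[1, 0, 0], [-2, 1, 1], [0, 0, 1]].
M⁴ = P·diag(16, 1296, 1296)·P⁻¹ = [[16, 0, 0], [-2560, 1296, 0], [0, 0, 1296]].
The requested entry is 16.

16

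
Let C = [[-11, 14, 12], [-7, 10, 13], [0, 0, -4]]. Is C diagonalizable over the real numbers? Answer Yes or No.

Characteristic polynomial: p(t) = t^3 + 5t^2 - 8t - 48 = (t - 3)(t + 4)^2.
t = -4 has algebraic multiplicity 2; rank(C + 4I) = 2, so geometric multiplicity = 1.
Geometric multiplicity < algebraic multiplicity, so C is not diagonalizable.

No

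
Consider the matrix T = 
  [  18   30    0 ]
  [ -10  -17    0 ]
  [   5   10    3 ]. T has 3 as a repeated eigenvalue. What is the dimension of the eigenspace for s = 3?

2

T − 3I = [[15, 30, 0], [-10, -20, 0], [5, 10, 0]].
This matrix has rank 1, so its null space has dimension 3 − 1 = 2.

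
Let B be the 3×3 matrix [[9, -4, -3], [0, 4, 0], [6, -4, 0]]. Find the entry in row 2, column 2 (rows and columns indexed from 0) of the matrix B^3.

Characteristic polynomial: t^3 - 13t^2 + 54t - 72 = (t - 6)(t - 4)(t - 3), so the eigenvalues are 3, 4, 6.
t=6: eigenvector (1, 0, 1).
t=4: eigenvector (2, 1, 2).
t=3: eigenvector (1, 0, 2).
P = [[1, 2, 1], [0, 1, 0], [1, 2, 2]], D = diag(6, 4, 3), P⁻¹ = [[2, -2, -1], [0, 1, 0], [-1, 0, 1]].
B³ = P·diag(216, 64, 27)·P⁻¹ = [[405, -304, -189], [0, 64, 0], [378, -304, -162]].
The requested entry is -162.

-162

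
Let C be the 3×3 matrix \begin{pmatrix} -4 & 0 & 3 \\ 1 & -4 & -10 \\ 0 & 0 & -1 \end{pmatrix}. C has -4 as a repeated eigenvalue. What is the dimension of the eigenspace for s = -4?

C + 4I = [[0, 0, 3], [1, 0, -10], [0, 0, 3]].
This matrix has rank 2, so its null space has dimension 3 − 2 = 1.

1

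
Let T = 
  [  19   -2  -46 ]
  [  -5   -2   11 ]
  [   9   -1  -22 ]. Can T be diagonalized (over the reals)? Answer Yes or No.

No

Characteristic polynomial: p(r) = r^3 + 5r^2 + 3r - 9 = (r - 1)(r + 3)^2.
r = -3 has algebraic multiplicity 2; rank(T + 3I) = 2, so geometric multiplicity = 1.
Geometric multiplicity < algebraic multiplicity, so T is not diagonalizable.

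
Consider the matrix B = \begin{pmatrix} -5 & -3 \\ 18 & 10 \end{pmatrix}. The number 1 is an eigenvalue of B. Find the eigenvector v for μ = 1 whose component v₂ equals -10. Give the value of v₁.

B − 1I = [[-6, -3], [18, 9]].
Solving (B − 1I)v = 0 gives the eigenspace spanned by (5, -10).
With v₂ = -10, v = (5, -10), so v₁ = 5.

5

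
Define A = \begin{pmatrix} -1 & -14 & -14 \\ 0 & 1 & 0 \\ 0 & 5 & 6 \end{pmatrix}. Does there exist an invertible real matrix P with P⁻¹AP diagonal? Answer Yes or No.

Characteristic polynomial: p(t) = t^3 - 6t^2 - t + 6 = (t - 6)(t - 1)(t + 1).
All 3 eigenvalues are distinct, so A is diagonalizable.

Yes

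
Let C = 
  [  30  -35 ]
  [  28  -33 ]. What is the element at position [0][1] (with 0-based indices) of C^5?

-15785

Characteristic polynomial: μ^2 + 3μ - 10 = (μ - 2)(μ + 5), so the eigenvalues are -5, 2.
μ=2: eigenvector (5, 4).
μ=-5: eigenvector (1, 1).
P = [[5, 1], [4, 1]], D = diag(2, -5), P⁻¹ = [[1, -1], [-4, 5]].
C⁵ = P·diag(32, -3125)·P⁻¹ = [[12660, -15785], [12628, -15753]].
The requested entry is -15785.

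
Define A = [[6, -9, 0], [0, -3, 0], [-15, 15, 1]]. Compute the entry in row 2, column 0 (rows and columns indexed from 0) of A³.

-645

Characteristic polynomial: r^3 - 4r^2 - 15r + 18 = (r - 6)(r - 1)(r + 3), so the eigenvalues are -3, 1, 6.
r=1: eigenvector (0, 0, 1).
r=-3: eigenvector (1, 1, 0).
r=6: eigenvector (-1, 0, 3).
P = [[0, 1, -1], [0, 1, 0], [1, 0, 3]], D = diag(1, -3, 6), P⁻¹ = [[3, -3, 1], [0, 1, 0], [-1, 1, 0]].
A³ = P·diag(1, -27, 216)·P⁻¹ = [[216, -243, 0], [0, -27, 0], [-645, 645, 1]].
The requested entry is -645.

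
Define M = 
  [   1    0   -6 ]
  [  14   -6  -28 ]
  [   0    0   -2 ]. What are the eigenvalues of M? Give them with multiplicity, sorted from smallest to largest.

-6, -2, 1

Characteristic polynomial: p(λ) = λ^3 + 7λ^2 + 4λ - 12 = (λ - 1)(λ + 2)(λ + 6).
Roots (with multiplicity): -6, -2, 1.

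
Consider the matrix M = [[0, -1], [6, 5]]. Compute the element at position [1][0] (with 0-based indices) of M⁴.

390

Characteristic polynomial: s^2 - 5s + 6 = (s - 3)(s - 2), so the eigenvalues are 2, 3.
s=3: eigenvector (1, -3).
s=2: eigenvector (1, -2).
P = [[1, 1], [-3, -2]], D = diag(3, 2), P⁻¹ = [[-2, -1], [3, 1]].
M⁴ = P·diag(81, 16)·P⁻¹ = [[-114, -65], [390, 211]].
The requested entry is 390.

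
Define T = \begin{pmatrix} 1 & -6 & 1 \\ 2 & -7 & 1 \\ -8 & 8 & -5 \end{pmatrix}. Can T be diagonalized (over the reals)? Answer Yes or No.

No

Characteristic polynomial: p(s) = s^3 + 11s^2 + 35s + 25 = (s + 1)(s + 5)^2.
s = -5 has algebraic multiplicity 2; rank(T + 5I) = 2, so geometric multiplicity = 1.
Geometric multiplicity < algebraic multiplicity, so T is not diagonalizable.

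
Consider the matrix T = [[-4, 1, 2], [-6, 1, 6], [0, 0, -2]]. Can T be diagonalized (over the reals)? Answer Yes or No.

Characteristic polynomial: p(r) = r^3 + 5r^2 + 8r + 4 = (r + 1)(r + 2)^2.
r = -2 has algebraic multiplicity 2; rank(T + 2I) = 1, so geometric multiplicity = 2.
Every eigenvalue has geometric = algebraic multiplicity, so T is diagonalizable.

Yes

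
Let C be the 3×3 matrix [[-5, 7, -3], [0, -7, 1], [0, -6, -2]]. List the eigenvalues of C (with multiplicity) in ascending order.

-5, -5, -4

Characteristic polynomial: p(t) = t^3 + 14t^2 + 65t + 100 = (t + 4)(t + 5)^2.
Roots (with multiplicity): -5, -5, -4.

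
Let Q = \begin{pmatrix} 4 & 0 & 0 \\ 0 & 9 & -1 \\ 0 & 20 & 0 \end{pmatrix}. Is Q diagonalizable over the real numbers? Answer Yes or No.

Yes

Characteristic polynomial: p(t) = t^3 - 13t^2 + 56t - 80 = (t - 5)(t - 4)^2.
t = 4 has algebraic multiplicity 2; rank(Q − 4I) = 1, so geometric multiplicity = 2.
Every eigenvalue has geometric = algebraic multiplicity, so Q is diagonalizable.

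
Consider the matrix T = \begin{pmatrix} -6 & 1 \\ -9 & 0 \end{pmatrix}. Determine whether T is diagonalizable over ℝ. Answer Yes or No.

No

Characteristic polynomial: p(r) = r^2 + 6r + 9 = (r + 3)^2.
r = -3 has algebraic multiplicity 2; rank(T + 3I) = 1, so geometric multiplicity = 1.
Geometric multiplicity < algebraic multiplicity, so T is not diagonalizable.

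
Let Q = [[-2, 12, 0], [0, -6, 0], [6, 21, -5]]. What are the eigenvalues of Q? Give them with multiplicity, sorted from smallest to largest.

-6, -5, -2

Characteristic polynomial: p(t) = t^3 + 13t^2 + 52t + 60 = (t + 2)(t + 5)(t + 6).
Roots (with multiplicity): -6, -5, -2.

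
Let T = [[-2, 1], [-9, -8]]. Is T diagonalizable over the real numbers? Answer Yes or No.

No

Characteristic polynomial: p(λ) = λ^2 + 10λ + 25 = (λ + 5)^2.
λ = -5 has algebraic multiplicity 2; rank(T + 5I) = 1, so geometric multiplicity = 1.
Geometric multiplicity < algebraic multiplicity, so T is not diagonalizable.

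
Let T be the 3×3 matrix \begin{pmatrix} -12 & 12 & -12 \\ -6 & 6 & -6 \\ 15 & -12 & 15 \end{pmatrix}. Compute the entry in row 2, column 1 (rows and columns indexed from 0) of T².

-72

Characteristic polynomial: λ^3 - 9λ^2 + 18λ = λ(λ - 6)(λ - 3), so the eigenvalues are 0, 3, 6.
λ=0: eigenvector (1, 0, -1).
λ=6: eigenvector (2, 1, -2).
λ=3: eigenvector (4, 2, -3).
P = [[1, 2, 4], [0, 1, 2], [-1, -2, -3]], D = diag(0, 6, 3), P⁻¹ = [[1, -2, 0], [-2, 1, -2], [1, 0, 1]].
T² = P·diag(0, 36, 9)·P⁻¹ = [[-108, 72, -108], [-54, 36, -54], [117, -72, 117]].
The requested entry is -72.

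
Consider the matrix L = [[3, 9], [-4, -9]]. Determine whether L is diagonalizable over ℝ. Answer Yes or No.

Characteristic polynomial: p(s) = s^2 + 6s + 9 = (s + 3)^2.
s = -3 has algebraic multiplicity 2; rank(L + 3I) = 1, so geometric multiplicity = 1.
Geometric multiplicity < algebraic multiplicity, so L is not diagonalizable.

No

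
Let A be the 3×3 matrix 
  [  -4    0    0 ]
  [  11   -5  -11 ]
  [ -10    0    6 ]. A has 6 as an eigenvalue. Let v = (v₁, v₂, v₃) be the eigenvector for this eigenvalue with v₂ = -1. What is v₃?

A − 6I = [[-10, 0, 0], [11, -11, -11], [-10, 0, 0]].
Solving (A − 6I)v = 0 gives the eigenspace spanned by (0, -1, 1).
With v₂ = -1, v = (0, -1, 1), so v₃ = 1.

1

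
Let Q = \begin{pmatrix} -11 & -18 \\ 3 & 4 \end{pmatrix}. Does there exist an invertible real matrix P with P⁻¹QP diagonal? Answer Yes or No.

Yes

Characteristic polynomial: p(λ) = λ^2 + 7λ + 10 = (λ + 2)(λ + 5).
All 2 eigenvalues are distinct, so Q is diagonalizable.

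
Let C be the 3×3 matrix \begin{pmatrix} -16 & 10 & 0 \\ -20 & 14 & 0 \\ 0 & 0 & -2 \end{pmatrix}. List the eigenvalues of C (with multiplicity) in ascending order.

-6, -2, 4

Characteristic polynomial: p(s) = s^3 + 4s^2 - 20s - 48 = (s - 4)(s + 2)(s + 6).
Roots (with multiplicity): -6, -2, 4.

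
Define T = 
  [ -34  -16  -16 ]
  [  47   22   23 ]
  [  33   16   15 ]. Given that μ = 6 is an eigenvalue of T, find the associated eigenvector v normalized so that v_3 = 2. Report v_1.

T − 6I = [[-40, -16, -16], [47, 16, 23], [33, 16, 9]].
Solving (T − 6I)v = 0 gives the eigenspace spanned by (-2, 3, 2).
With v_3 = 2, v = (-2, 3, 2), so v_1 = -2.

-2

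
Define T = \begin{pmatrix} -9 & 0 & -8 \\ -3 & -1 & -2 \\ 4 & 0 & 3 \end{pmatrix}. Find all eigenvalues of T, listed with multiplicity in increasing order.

Characteristic polynomial: p(s) = s^3 + 7s^2 + 11s + 5 = (s + 1)^2(s + 5).
Roots (with multiplicity): -5, -1, -1.

-5, -1, -1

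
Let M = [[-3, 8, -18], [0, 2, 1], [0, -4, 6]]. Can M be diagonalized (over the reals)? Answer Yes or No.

Characteristic polynomial: p(r) = r^3 - 5r^2 - 8r + 48 = (r - 4)^2(r + 3).
r = 4 has algebraic multiplicity 2; rank(M − 4I) = 2, so geometric multiplicity = 1.
Geometric multiplicity < algebraic multiplicity, so M is not diagonalizable.

No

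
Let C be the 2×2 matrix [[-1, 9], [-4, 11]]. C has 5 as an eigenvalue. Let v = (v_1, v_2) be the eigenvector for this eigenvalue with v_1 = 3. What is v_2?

2

C − 5I = [[-6, 9], [-4, 6]].
Solving (C − 5I)v = 0 gives the eigenspace spanned by (3, 2).
With v_1 = 3, v = (3, 2), so v_2 = 2.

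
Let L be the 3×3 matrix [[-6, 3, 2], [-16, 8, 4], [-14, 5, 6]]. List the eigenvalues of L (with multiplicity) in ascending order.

Characteristic polynomial: p(s) = s^3 - 8s^2 + 20s - 16 = (s - 4)(s - 2)^2.
Roots (with multiplicity): 2, 2, 4.

2, 2, 4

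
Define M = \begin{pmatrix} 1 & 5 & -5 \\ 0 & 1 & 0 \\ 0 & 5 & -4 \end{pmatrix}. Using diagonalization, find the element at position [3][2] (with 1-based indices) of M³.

65

Characteristic polynomial: λ^3 + 2λ^2 - 7λ + 4 = (λ - 1)^2(λ + 4), so the eigenvalues are -4, 1, 1.
λ=1: eigenvector (0, 1, 1).
λ=-4: eigenvector (1, 0, 1).
λ=1: eigenvector (-1, 0, 0).
P = [[0, 1, -1], [1, 0, 0], [1, 1, 0]], D = diag(1, -4, 1), P⁻¹ = [[0, 1, 0], [0, -1, 1], [-1, -1, 1]].
M³ = P·diag(1, -64, 1)·P⁻¹ = [[1, 65, -65], [0, 1, 0], [0, 65, -64]].
The requested entry is 65.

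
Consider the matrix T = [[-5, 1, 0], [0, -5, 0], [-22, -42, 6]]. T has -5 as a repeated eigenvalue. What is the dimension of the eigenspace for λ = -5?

T + 5I = [[0, 1, 0], [0, 0, 0], [-22, -42, 11]].
This matrix has rank 2, so its null space has dimension 3 − 2 = 1.

1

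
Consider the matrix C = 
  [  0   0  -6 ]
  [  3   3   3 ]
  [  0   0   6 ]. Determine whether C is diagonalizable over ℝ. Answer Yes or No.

Yes

Characteristic polynomial: p(t) = t^3 - 9t^2 + 18t = t(t - 6)(t - 3).
All 3 eigenvalues are distinct, so C is diagonalizable.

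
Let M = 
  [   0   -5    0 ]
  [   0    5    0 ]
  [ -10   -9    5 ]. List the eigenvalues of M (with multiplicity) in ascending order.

Characteristic polynomial: p(λ) = λ^3 - 10λ^2 + 25λ = λ(λ - 5)^2.
Roots (with multiplicity): 0, 5, 5.

0, 5, 5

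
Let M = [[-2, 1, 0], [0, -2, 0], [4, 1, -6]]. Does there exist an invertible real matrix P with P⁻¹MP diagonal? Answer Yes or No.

Characteristic polynomial: p(t) = t^3 + 10t^2 + 28t + 24 = (t + 2)^2(t + 6).
t = -2 has algebraic multiplicity 2; rank(M + 2I) = 2, so geometric multiplicity = 1.
Geometric multiplicity < algebraic multiplicity, so M is not diagonalizable.

No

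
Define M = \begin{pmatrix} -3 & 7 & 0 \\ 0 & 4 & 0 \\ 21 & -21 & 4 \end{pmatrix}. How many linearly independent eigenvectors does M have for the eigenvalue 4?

2

M − 4I = [[-7, 7, 0], [0, 0, 0], [21, -21, 0]].
This matrix has rank 1, so its null space has dimension 3 − 1 = 2.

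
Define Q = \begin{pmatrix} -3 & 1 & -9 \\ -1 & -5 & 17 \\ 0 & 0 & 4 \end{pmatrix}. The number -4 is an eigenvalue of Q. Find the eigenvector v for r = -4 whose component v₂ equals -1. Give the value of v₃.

Q + 4I = [[1, 1, -9], [-1, -1, 17], [0, 0, 8]].
Solving (Q + 4I)v = 0 gives the eigenspace spanned by (1, -1, 0).
With v₂ = -1, v = (1, -1, 0), so v₃ = 0.

0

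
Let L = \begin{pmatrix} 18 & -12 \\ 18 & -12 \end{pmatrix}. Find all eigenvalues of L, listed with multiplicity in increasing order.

0, 6

Characteristic polynomial: p(t) = t^2 - 6t = t(t - 6).
Roots (with multiplicity): 0, 6.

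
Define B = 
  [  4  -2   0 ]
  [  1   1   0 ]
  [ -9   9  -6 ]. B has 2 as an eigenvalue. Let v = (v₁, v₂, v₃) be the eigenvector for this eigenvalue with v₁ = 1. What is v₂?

B − 2I = [[2, -2, 0], [1, -1, 0], [-9, 9, -8]].
Solving (B − 2I)v = 0 gives the eigenspace spanned by (1, 1, 0).
With v₁ = 1, v = (1, 1, 0), so v₂ = 1.

1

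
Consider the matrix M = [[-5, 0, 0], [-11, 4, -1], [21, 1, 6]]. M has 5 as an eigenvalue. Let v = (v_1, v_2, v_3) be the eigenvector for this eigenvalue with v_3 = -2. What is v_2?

M − 5I = [[-10, 0, 0], [-11, -1, -1], [21, 1, 1]].
Solving (M − 5I)v = 0 gives the eigenspace spanned by (0, 2, -2).
With v_3 = -2, v = (0, 2, -2), so v_2 = 2.

2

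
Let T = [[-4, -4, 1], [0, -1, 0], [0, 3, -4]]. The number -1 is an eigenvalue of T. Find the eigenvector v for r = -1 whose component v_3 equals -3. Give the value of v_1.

T + 1I = [[-3, -4, 1], [0, 0, 0], [0, 3, -3]].
Solving (T + 1I)v = 0 gives the eigenspace spanned by (3, -3, -3).
With v_3 = -3, v = (3, -3, -3), so v_1 = 3.

3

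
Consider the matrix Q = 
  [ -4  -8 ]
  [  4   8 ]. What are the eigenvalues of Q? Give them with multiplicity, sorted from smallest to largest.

0, 4

Characteristic polynomial: p(r) = r^2 - 4r = r(r - 4).
Roots (with multiplicity): 0, 4.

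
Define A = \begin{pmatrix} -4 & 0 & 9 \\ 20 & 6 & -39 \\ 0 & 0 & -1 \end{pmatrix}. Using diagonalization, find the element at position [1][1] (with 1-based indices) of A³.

Characteristic polynomial: t^3 - t^2 - 26t - 24 = (t - 6)(t + 1)(t + 4), so the eigenvalues are -4, -1, 6.
t=-4: eigenvector (1, -2, 0).
t=6: eigenvector (0, 1, 0).
t=-1: eigenvector (3, -3, 1).
P = [[1, 0, 3], [-2, 1, -3], [0, 0, 1]], D = diag(-4, 6, -1), P⁻¹ = [[1, 0, -3], [2, 1, -3], [0, 0, 1]].
A³ = P·diag(-64, 216, -1)·P⁻¹ = [[-64, 0, 189], [560, 216, -1029], [0, 0, -1]].
The requested entry is -64.

-64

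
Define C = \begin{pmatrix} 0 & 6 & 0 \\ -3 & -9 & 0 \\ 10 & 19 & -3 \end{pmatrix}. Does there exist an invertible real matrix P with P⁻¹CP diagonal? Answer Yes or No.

Characteristic polynomial: p(λ) = λ^3 + 12λ^2 + 45λ + 54 = (λ + 3)^2(λ + 6).
λ = -3 has algebraic multiplicity 2; rank(C + 3I) = 2, so geometric multiplicity = 1.
Geometric multiplicity < algebraic multiplicity, so C is not diagonalizable.

No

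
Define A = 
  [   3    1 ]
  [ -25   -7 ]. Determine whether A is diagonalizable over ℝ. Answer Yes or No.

Characteristic polynomial: p(r) = r^2 + 4r + 4 = (r + 2)^2.
r = -2 has algebraic multiplicity 2; rank(A + 2I) = 1, so geometric multiplicity = 1.
Geometric multiplicity < algebraic multiplicity, so A is not diagonalizable.

No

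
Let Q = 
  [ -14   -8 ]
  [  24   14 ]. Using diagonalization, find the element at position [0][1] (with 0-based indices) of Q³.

-32

Characteristic polynomial: s^2 - 4 = (s - 2)(s + 2), so the eigenvalues are -2, 2.
s=2: eigenvector (1, -2).
s=-2: eigenvector (2, -3).
P = [[1, 2], [-2, -3]], D = diag(2, -2), P⁻¹ = [[-3, -2], [2, 1]].
Q³ = P·diag(8, -8)·P⁻¹ = [[-56, -32], [96, 56]].
The requested entry is -32.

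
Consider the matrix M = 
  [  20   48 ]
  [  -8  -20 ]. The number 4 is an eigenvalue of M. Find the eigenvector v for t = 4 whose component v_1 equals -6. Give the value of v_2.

2

M − 4I = [[16, 48], [-8, -24]].
Solving (M − 4I)v = 0 gives the eigenspace spanned by (-6, 2).
With v_1 = -6, v = (-6, 2), so v_2 = 2.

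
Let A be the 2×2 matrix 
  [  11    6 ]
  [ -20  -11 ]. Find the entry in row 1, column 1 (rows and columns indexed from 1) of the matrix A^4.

Characteristic polynomial: λ^2 - 1 = (λ - 1)(λ + 1), so the eigenvalues are -1, 1.
λ=-1: eigenvector (1, -2).
λ=1: eigenvector (3, -5).
P = [[1, 3], [-2, -5]], D = diag(-1, 1), P⁻¹ = [[-5, -3], [2, 1]].
A⁴ = P·diag(1, 1)·P⁻¹ = [[1, 0], [0, 1]].
The requested entry is 1.

1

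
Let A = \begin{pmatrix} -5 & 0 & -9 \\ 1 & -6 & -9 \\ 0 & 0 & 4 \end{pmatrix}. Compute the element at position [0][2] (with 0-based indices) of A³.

-189

Characteristic polynomial: r^3 + 7r^2 - 14r - 120 = (r - 4)(r + 5)(r + 6), so the eigenvalues are -6, -5, 4.
r=-5: eigenvector (1, 1, 0).
r=4: eigenvector (-1, -1, 1).
r=-6: eigenvector (0, 1, 0).
P = [[1, -1, 0], [1, -1, 1], [0, 1, 0]], D = diag(-5, 4, -6), P⁻¹ = [[1, 0, 1], [0, 0, 1], [-1, 1, 0]].
A³ = P·diag(-125, 64, -216)·P⁻¹ = [[-125, 0, -189], [91, -216, -189], [0, 0, 64]].
The requested entry is -189.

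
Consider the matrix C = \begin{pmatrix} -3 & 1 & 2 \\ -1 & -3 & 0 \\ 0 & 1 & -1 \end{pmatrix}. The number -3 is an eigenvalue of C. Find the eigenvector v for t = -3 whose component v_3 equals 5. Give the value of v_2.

-10

C + 3I = [[0, 1, 2], [-1, 0, 0], [0, 1, 2]].
Solving (C + 3I)v = 0 gives the eigenspace spanned by (0, -10, 5).
With v_3 = 5, v = (0, -10, 5), so v_2 = -10.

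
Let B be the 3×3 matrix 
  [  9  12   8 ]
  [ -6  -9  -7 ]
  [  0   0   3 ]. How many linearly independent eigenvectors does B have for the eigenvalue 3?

B − 3I = [[6, 12, 8], [-6, -12, -7], [0, 0, 0]].
This matrix has rank 2, so its null space has dimension 3 − 2 = 1.

1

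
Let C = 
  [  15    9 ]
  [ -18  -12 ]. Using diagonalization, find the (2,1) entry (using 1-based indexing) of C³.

-486

Characteristic polynomial: λ^2 - 3λ - 18 = (λ - 6)(λ + 3), so the eigenvalues are -3, 6.
λ=-3: eigenvector (-1, 2).
λ=6: eigenvector (1, -1).
P = [[-1, 1], [2, -1]], D = diag(-3, 6), P⁻¹ = [[1, 1], [2, 1]].
C³ = P·diag(-27, 216)·P⁻¹ = [[459, 243], [-486, -270]].
The requested entry is -486.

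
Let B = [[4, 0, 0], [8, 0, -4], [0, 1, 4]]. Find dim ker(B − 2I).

B − 2I = [[2, 0, 0], [8, -2, -4], [0, 1, 2]].
This matrix has rank 2, so its null space has dimension 3 − 2 = 1.

1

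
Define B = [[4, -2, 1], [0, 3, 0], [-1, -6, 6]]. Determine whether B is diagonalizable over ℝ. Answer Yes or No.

No

Characteristic polynomial: p(t) = t^3 - 13t^2 + 55t - 75 = (t - 5)^2(t - 3).
t = 5 has algebraic multiplicity 2; rank(B − 5I) = 2, so geometric multiplicity = 1.
Geometric multiplicity < algebraic multiplicity, so B is not diagonalizable.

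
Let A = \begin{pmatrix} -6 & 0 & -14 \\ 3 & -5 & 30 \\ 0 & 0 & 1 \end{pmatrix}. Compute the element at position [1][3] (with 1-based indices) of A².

70

Characteristic polynomial: s^3 + 10s^2 + 19s - 30 = (s - 1)(s + 5)(s + 6), so the eigenvalues are -6, -5, 1.
s=1: eigenvector (-2, 4, 1).
s=-5: eigenvector (0, 1, 0).
s=-6: eigenvector (1, -3, 0).
P = [[-2, 0, 1], [4, 1, -3], [1, 0, 0]], D = diag(1, -5, -6), P⁻¹ = [[0, 0, 1], [3, 1, 2], [1, 0, 2]].
A² = P·diag(1, 25, 36)·P⁻¹ = [[36, 0, 70], [-33, 25, -162], [0, 0, 1]].
The requested entry is 70.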